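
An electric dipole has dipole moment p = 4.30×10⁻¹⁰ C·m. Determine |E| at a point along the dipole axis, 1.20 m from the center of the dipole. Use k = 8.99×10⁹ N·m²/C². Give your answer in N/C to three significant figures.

E ≈ 4.47 N/C

On the dipole axis E = 2kp/r³.
E = 2·(8.99×10⁹)(4.30×10⁻¹⁰) / (1.20)³ = 4.474 N/C.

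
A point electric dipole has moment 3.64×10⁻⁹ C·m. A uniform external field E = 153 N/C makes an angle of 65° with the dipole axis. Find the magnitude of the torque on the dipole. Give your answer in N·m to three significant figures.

τ ≈ 5.05×10⁻⁷ N·m

Torque on an electric dipole: τ = pE sinθ.
τ = (3.64×10⁻⁹)(153)·sin65° = 5.047×10⁻⁷ N·m.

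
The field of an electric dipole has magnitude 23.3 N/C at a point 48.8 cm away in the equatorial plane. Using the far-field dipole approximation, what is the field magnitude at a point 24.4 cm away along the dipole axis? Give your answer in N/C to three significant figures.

E ≈ 373 N/C

Dipole fields scale as 1/r³ in the far field.
The axial field is twice the equatorial field at the same r, so the geometry factor is 2/1.
E₂ = E₁ · (2/1) · (r₁/r₂)³ = 23.3 · 2 · (48.8/24.4)³.
(r₁/r₂)³ = (2)³ = 8.
E₂ ≈ 372.8 N/C.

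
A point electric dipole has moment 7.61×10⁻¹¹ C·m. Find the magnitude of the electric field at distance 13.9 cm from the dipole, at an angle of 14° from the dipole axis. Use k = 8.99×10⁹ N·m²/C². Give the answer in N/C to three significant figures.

E ≈ 498 N/C

At angle θ the dipole field magnitude is E = (kp/r³)·√(1 + 3cos²θ).
kp/r³ = (8.99×10⁹)(7.61×10⁻¹¹) / (0.139)³ = 254.7 N/C.
√(1 + 3cos²14°) = √(1 + 3·0.9415) = √3.8244 ≈ 1.9556.
E ≈ 254.7 × 1.956 = 498.2 N/C.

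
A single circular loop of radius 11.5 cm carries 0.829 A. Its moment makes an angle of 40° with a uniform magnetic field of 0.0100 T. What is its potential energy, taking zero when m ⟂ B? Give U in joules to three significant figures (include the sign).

U ≈ -2.64×10⁻⁴ J

Magnetic moment m = IA = Iπa² = (0.829)·π·(0.115)² = 0.03444 A·m².
U = −m·B = −mB cosθ.
U = −(0.03444)(0.0100)·cos40° = -2.638×10⁻⁴ J.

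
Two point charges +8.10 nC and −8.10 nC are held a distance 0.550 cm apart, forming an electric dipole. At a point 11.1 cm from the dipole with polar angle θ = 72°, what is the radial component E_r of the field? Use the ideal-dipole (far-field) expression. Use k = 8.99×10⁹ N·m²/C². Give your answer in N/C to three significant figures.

E_r ≈ 181 N/C

Dipole moment p = qd = (8.10×10⁻⁹ C)(0.00550 m) = 4.455×10⁻¹¹ C·m.
For a dipole, E_r = (2kp cosθ)/r³.
kp/r³ = (8.99×10⁹)(4.455×10⁻¹¹)/(0.111)³ = 292.8 N/C.
E_r = 2·292.8·cos72° = 181.0 N/C.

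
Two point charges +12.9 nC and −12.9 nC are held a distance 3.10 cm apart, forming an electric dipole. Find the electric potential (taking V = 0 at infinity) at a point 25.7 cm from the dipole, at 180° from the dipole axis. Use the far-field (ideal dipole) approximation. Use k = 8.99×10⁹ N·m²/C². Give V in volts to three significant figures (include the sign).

Dipole moment p = qd = (1.29×10⁻⁸ C)(0.0310 m) = 3.999×10⁻¹⁰ C·m.
The dipole potential is V = kp cosθ / r².
V = (8.99×10⁹)(3.999×10⁻¹⁰)·cos180° / (0.257)² = -54.43 V.

V ≈ -54.4 V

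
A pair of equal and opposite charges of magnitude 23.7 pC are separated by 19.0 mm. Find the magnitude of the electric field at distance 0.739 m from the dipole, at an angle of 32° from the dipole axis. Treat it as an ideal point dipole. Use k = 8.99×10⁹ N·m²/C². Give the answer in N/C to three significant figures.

E ≈ 0.0178 N/C

Dipole moment p = qd = (2.37×10⁻¹¹ C)(0.0190 m) = 4.503×10⁻¹³ C·m.
At angle θ the dipole field magnitude is E = (kp/r³)·√(1 + 3cos²θ).
kp/r³ = (8.99×10⁹)(4.503×10⁻¹³) / (0.739)³ = 0.01003 N/C.
√(1 + 3cos²32°) = √(1 + 3·0.7192) = √3.1576 ≈ 1.7770.
E ≈ 0.01003 × 1.777 = 0.01782 N/C.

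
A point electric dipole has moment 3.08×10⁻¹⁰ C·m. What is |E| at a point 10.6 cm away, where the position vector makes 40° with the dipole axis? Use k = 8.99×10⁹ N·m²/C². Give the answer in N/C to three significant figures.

At angle θ the dipole field magnitude is E = (kp/r³)·√(1 + 3cos²θ).
kp/r³ = (8.99×10⁹)(3.08×10⁻¹⁰) / (0.106)³ = 2325 N/C.
√(1 + 3cos²40°) = √(1 + 3·0.5868) = √2.7605 ≈ 1.6615.
E ≈ 2325 × 1.661 = 3863 N/C.

E ≈ 3860 N/C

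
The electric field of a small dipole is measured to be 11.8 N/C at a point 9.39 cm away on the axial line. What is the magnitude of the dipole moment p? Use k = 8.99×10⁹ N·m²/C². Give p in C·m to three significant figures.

On axis E = 2kp/r³, so p = Er³/(2k).
p = (11.8)·(0.0939)³ / (2·8.99×10⁹) = 5.434×10⁻¹³ C·m.

p ≈ 5.43×10⁻¹³ C·m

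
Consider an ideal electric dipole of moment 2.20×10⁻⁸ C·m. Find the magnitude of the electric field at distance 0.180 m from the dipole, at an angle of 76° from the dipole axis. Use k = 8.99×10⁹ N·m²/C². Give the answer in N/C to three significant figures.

E ≈ 3.68×10⁴ N/C

At angle θ the dipole field magnitude is E = (kp/r³)·√(1 + 3cos²θ).
kp/r³ = (8.99×10⁹)(2.20×10⁻⁸) / (0.180)³ = 3.391×10⁴ N/C.
√(1 + 3cos²76°) = √(1 + 3·0.0585) = √1.1756 ≈ 1.0842.
E ≈ 3.391×10⁴ × 1.084 = 3.677×10⁴ N/C.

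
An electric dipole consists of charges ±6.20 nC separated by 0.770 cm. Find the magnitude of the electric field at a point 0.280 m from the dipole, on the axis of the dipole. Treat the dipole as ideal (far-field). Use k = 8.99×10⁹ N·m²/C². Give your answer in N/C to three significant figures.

Dipole moment p = qd = (6.20×10⁻⁹ C)(0.00770 m) = 4.774×10⁻¹¹ C·m.
On the dipole axis E = 2kp/r³.
E = 2·(8.99×10⁹)(4.774×10⁻¹¹) / (0.280)³ = 39.10 N/C.

E ≈ 39.1 N/C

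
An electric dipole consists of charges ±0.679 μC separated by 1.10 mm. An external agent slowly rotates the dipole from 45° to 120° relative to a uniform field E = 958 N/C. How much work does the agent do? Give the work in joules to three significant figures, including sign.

W ≈ 8.64×10⁻⁷ J

Dipole moment p = qd = (6.79×10⁻⁷ C)(0.00110 m) = 7.469×10⁻¹⁰ C·m.
W_ext = ΔU = U(θ₂) − U(θ₁) = −pE cosθ₂ − (−pE cosθ₁) = pE(cosθ₁ − cosθ₂).
W = (7.469×10⁻¹⁰)(958)·(cos45° − cos120°) = (7.155×10⁻⁷)·(+1.2071) = 8.637×10⁻⁷ J.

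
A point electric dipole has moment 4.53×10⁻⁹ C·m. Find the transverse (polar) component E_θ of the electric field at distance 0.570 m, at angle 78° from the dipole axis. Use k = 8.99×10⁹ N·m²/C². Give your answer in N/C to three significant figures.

For a dipole, E_θ = (kp sinθ)/r³.
kp/r³ = (8.99×10⁹)(4.53×10⁻⁹)/(0.570)³ = 219.9 N/C.
E_θ = 219.9·sin78° = 215.1 N/C.

E_θ ≈ 215 N/C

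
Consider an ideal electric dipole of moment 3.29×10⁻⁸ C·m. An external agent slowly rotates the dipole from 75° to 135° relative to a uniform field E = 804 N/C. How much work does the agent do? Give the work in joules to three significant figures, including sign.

W_ext = ΔU = U(θ₂) − U(θ₁) = −pE cosθ₂ − (−pE cosθ₁) = pE(cosθ₁ − cosθ₂).
W = (3.29×10⁻⁸)(804)·(cos75° − cos135°) = (2.645×10⁻⁵)·(+0.9659) = 2.555×10⁻⁵ J.

W ≈ 2.56×10⁻⁵ J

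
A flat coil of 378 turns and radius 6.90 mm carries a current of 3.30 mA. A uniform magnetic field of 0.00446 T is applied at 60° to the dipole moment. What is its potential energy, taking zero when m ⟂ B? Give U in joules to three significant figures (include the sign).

m = NIA = NIπa² = 378·(0.00330)·π·(0.00690)² = 1.866×10⁻⁴ A·m².
U = −m·B = −mB cosθ.
U = −(1.866×10⁻⁴)(0.00446)·cos60° = -4.161×10⁻⁷ J.

U ≈ -4.16×10⁻⁷ J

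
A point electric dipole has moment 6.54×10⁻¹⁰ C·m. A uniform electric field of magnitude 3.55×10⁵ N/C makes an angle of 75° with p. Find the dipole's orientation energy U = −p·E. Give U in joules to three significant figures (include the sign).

U = −p·E = −pE cosθ.
U = −(6.54×10⁻¹⁰)(3.55×10⁵)·cos75° = -6.009×10⁻⁵ J.

U ≈ -6.01×10⁻⁵ J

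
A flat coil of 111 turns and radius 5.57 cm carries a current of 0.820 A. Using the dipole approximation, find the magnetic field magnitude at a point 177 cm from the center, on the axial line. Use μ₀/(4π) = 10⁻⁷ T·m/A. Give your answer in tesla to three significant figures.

B ≈ 3.20×10⁻⁸ T

m = NIA = NIπa² = 111·(0.820)·π·(0.0557)² = 0.8872 A·m².
On axis B = (μ₀/4π)·2m/r³.
B = 2·(10⁻⁷)·(0.8872) / (1.77)³ = 3.200×10⁻⁸ T.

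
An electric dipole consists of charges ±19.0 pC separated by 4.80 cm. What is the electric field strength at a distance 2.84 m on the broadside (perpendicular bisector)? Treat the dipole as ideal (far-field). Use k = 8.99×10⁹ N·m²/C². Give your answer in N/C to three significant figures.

E ≈ 3.58×10⁻⁴ N/C

Dipole moment p = qd = (1.90×10⁻¹¹ C)(0.0480 m) = 9.12×10⁻¹³ C·m.
In the equatorial plane E = kp/r³.
E = (8.99×10⁹)(9.12×10⁻¹³) / (2.84)³ = 3.579×10⁻⁴ N/C.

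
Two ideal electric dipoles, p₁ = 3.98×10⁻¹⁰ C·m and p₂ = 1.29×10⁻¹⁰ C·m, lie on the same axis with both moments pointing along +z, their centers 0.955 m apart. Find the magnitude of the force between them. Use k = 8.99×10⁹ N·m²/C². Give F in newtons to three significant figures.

On-axis field of dipole 1 at distance r: E = 2kp₁/r³. Force on dipole 2 is F = p₂·dE/dr (gradient along axis).
dE/dr = −6kp₁/r⁴, so |F| = 6kp₁p₂/r⁴ (attractive for aligned moments).
F = 6(8.99×10⁹)(3.98×10⁻¹⁰)(1.29×10⁻¹⁰)/(0.955)⁴ = 3.329×10⁻⁹ N.

F ≈ 3.33×10⁻⁹ N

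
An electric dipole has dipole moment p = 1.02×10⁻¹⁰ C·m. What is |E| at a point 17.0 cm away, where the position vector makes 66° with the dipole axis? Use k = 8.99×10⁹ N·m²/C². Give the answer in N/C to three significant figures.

At angle θ the dipole field magnitude is E = (kp/r³)·√(1 + 3cos²θ).
kp/r³ = (8.99×10⁹)(1.02×10⁻¹⁰) / (0.170)³ = 186.6 N/C.
√(1 + 3cos²66°) = √(1 + 3·0.1654) = √1.4963 ≈ 1.2232.
E ≈ 186.6 × 1.223 = 228.3 N/C.

E ≈ 228 N/C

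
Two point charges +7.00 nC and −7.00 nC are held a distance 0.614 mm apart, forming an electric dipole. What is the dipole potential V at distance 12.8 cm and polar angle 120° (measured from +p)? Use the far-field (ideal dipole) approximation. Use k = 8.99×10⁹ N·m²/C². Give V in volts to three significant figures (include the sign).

Dipole moment p = qd = (7.00×10⁻⁹ C)(6.14×10⁻⁴ m) = 4.298×10⁻¹² C·m.
The dipole potential is V = kp cosθ / r².
V = (8.99×10⁹)(4.298×10⁻¹²)·cos120° / (0.128)² = -1.179 V.

V ≈ -1.18 V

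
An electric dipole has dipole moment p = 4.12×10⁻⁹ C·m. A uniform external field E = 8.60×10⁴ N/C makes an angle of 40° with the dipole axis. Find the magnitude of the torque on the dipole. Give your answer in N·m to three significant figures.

τ ≈ 2.28×10⁻⁴ N·m

Torque on an electric dipole: τ = pE sinθ.
τ = (4.12×10⁻⁹)(8.60×10⁴)·sin40° = 2.278×10⁻⁴ N·m.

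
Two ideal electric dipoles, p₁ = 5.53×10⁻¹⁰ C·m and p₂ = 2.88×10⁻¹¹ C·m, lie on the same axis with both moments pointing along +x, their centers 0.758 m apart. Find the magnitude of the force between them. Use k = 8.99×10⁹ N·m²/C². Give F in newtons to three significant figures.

On-axis field of dipole 1 at distance r: E = 2kp₁/r³. Force on dipole 2 is F = p₂·dE/dr (gradient along axis).
dE/dr = −6kp₁/r⁴, so |F| = 6kp₁p₂/r⁴ (attractive for aligned moments).
F = 6(8.99×10⁹)(5.53×10⁻¹⁰)(2.88×10⁻¹¹)/(0.758)⁴ = 2.602×10⁻⁹ N.

F ≈ 2.60×10⁻⁹ N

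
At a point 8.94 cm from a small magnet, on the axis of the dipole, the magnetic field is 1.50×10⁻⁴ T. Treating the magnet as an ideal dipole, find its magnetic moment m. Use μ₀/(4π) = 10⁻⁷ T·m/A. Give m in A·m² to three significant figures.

m ≈ 0.536 A·m²

On axis B = (μ₀/4π)·2m/r³, so m = Br³·4π/(μ₀·2).
m = (1.50×10⁻⁴)·(0.0894)³ / (2·10⁻⁷) = 0.5359 A·m².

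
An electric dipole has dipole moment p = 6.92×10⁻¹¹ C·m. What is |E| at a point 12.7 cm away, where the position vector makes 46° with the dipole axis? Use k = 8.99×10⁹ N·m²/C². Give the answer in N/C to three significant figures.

E ≈ 475 N/C

At angle θ the dipole field magnitude is E = (kp/r³)·√(1 + 3cos²θ).
kp/r³ = (8.99×10⁹)(6.92×10⁻¹¹) / (0.127)³ = 303.7 N/C.
√(1 + 3cos²46°) = √(1 + 3·0.4826) = √2.4477 ≈ 1.5645.
E ≈ 303.7 × 1.564 = 475.1 N/C.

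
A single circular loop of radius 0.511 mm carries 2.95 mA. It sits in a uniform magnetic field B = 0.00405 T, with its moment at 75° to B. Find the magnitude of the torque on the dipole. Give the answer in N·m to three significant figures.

τ ≈ 9.47×10⁻¹² N·m

Magnetic moment m = IA = Iπa² = (0.00295)·π·(5.11×10⁻⁴)² = 2.42×10⁻⁹ A·m².
Torque on a magnetic dipole: τ = mB sinθ.
τ = (2.42×10⁻⁹)(0.00405)·sin75° = 9.467×10⁻¹² N·m.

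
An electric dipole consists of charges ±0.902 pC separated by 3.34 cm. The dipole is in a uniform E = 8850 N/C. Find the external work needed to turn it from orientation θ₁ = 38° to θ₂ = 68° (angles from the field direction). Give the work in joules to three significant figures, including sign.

Dipole moment p = qd = (9.02×10⁻¹³ C)(0.0334 m) = 3.013×10⁻¹⁴ C·m.
W_ext = ΔU = U(θ₂) − U(θ₁) = −pE cosθ₂ − (−pE cosθ₁) = pE(cosθ₁ − cosθ₂).
W = (3.013×10⁻¹⁴)(8850)·(cos38° − cos68°) = (2.667×10⁻¹⁰)·(+0.4134) = 1.102×10⁻¹⁰ J.

W ≈ 1.10×10⁻¹⁰ J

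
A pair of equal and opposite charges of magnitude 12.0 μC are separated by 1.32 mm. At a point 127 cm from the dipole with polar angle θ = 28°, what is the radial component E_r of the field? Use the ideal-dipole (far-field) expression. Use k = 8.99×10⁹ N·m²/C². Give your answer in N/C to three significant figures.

E_r ≈ 123 N/C

Dipole moment p = qd = (1.20×10⁻⁵ C)(0.00132 m) = 1.584×10⁻⁸ C·m.
For a dipole, E_r = (2kp cosθ)/r³.
kp/r³ = (8.99×10⁹)(1.584×10⁻⁸)/(1.27)³ = 69.52 N/C.
E_r = 2·69.52·cos28° = 122.8 N/C.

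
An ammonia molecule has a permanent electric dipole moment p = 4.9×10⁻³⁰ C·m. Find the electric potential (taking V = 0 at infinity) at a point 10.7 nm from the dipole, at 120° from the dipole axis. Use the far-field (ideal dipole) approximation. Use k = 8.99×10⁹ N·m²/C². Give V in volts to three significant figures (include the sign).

The dipole potential is V = kp cosθ / r².
V = (8.99×10⁹)(4.90×10⁻³⁰)·cos120° / (1.07×10⁻⁸)² = -1.924×10⁻⁴ V.

V ≈ -1.92×10⁻⁴ V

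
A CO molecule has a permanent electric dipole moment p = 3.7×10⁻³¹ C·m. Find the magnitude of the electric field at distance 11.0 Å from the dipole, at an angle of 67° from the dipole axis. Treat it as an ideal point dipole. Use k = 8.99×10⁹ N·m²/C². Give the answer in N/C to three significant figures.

E ≈ 3.02×10⁶ N/C

At angle θ the dipole field magnitude is E = (kp/r³)·√(1 + 3cos²θ).
kp/r³ = (8.99×10⁹)(3.70×10⁻³¹) / (1.10×10⁻⁹)³ = 2.499×10⁶ N/C.
√(1 + 3cos²67°) = √(1 + 3·0.1527) = √1.4580 ≈ 1.2075.
E ≈ 2.499×10⁶ × 1.207 = 3.018×10⁶ N/C.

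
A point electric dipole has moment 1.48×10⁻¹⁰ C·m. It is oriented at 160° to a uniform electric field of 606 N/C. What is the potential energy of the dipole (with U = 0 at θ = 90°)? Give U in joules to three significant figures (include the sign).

U = −p·E = −pE cosθ.
U = −(1.48×10⁻¹⁰)(606)·cos160° = 8.428×10⁻⁸ J.

U ≈ 8.43×10⁻⁸ J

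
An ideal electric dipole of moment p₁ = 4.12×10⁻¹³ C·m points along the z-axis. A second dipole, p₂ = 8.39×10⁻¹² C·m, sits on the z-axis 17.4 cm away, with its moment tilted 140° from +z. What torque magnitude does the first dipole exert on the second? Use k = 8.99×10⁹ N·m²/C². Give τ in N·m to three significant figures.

The second dipole sits on the axis of the first, so the field there is axial: E₁ = 2kp₁/r³ along +z.
E₁ = 2(8.99×10⁹)(4.12×10⁻¹³)/(0.174)³ = 1.406 N/C.
Torque on the second dipole: τ = p₂ E₁ sinθ.
τ = (8.39×10⁻¹²)(1.406)·sin140° = 7.583×10⁻¹² N·m.

τ ≈ 7.58×10⁻¹² N·m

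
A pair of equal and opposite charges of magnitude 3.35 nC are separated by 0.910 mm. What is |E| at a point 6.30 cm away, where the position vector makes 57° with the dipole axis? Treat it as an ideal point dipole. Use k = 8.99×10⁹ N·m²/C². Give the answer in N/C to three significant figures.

E ≈ 151 N/C

Dipole moment p = qd = (3.35×10⁻⁹ C)(9.10×10⁻⁴ m) = 3.049×10⁻¹² C·m.
At angle θ the dipole field magnitude is E = (kp/r³)·√(1 + 3cos²θ).
kp/r³ = (8.99×10⁹)(3.049×10⁻¹²) / (0.0630)³ = 109.6 N/C.
√(1 + 3cos²57°) = √(1 + 3·0.2966) = √1.8899 ≈ 1.3747.
E ≈ 109.6 × 1.375 = 150.7 N/C.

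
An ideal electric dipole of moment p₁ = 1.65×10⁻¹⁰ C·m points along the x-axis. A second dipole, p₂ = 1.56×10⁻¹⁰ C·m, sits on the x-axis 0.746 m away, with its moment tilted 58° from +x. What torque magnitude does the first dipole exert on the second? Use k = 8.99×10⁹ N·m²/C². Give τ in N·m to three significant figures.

The second dipole sits on the axis of the first, so the field there is axial: E₁ = 2kp₁/r³ along +x.
E₁ = 2(8.99×10⁹)(1.65×10⁻¹⁰)/(0.746)³ = 7.146 N/C.
Torque on the second dipole: τ = p₂ E₁ sinθ.
τ = (1.56×10⁻¹⁰)(7.146)·sin58° = 9.454×10⁻¹⁰ N·m.

τ ≈ 9.45×10⁻¹⁰ N·m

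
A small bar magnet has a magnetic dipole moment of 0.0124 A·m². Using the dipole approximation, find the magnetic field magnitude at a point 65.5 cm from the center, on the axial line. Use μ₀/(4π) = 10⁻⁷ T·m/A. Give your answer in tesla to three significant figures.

On axis B = (μ₀/4π)·2m/r³.
B = 2·(10⁻⁷)·(0.0124) / (0.655)³ = 8.825×10⁻⁹ T.

B ≈ 8.83×10⁻⁹ T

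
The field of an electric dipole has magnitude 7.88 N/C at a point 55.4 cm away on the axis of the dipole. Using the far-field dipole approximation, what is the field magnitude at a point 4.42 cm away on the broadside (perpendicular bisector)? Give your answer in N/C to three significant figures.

Dipole fields scale as 1/r³ in the far field.
The axial field is twice the equatorial field at the same r, so the geometry factor is 1/2.
E₂ = E₁ · (1/2) · (r₁/r₂)³ = 7.88 · 0.5 · (55.4/4.42)³.
(r₁/r₂)³ = (12.53)³ = 1969.
E₂ ≈ 7758 N/C.

E ≈ 7760 N/C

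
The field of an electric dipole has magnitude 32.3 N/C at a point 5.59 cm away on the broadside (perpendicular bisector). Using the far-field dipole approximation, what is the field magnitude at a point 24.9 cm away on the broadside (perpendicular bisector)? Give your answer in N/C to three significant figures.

Dipole fields scale as 1/r³ in the far field; the geometry is the same at both points.
E₂ = E₁ · (r₁/r₂)³ = 32.3 · (5.59/24.9)³.
(r₁/r₂)³ = (0.2245)³ = 0.01131.
E₂ ≈ 0.3655 N/C.

E ≈ 0.365 N/C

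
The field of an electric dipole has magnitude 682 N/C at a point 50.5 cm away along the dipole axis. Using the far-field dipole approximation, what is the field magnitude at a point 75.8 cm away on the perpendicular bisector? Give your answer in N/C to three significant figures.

Dipole fields scale as 1/r³ in the far field.
The axial field is twice the equatorial field at the same r, so the geometry factor is 1/2.
E₂ = E₁ · (1/2) · (r₁/r₂)³ = 682 · 0.5 · (50.5/75.8)³.
(r₁/r₂)³ = (0.6662)³ = 0.2957.
E₂ ≈ 100.8 N/C.

E ≈ 101 N/C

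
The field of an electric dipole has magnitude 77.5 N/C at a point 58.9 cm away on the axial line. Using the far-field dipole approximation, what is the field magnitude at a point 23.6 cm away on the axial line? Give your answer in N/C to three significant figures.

Dipole fields scale as 1/r³ in the far field; the geometry is the same at both points.
E₂ = E₁ · (r₁/r₂)³ = 77.5 · (58.9/23.6)³.
(r₁/r₂)³ = (2.496)³ = 15.55.
E₂ ≈ 1205 N/C.

E ≈ 1200 N/C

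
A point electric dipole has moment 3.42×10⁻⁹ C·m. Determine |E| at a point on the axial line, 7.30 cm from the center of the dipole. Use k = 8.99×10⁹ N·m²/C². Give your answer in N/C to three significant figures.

On the dipole axis E = 2kp/r³.
E = 2·(8.99×10⁹)(3.42×10⁻⁹) / (0.0730)³ = 1.581×10⁵ N/C.

E ≈ 1.58×10⁵ N/C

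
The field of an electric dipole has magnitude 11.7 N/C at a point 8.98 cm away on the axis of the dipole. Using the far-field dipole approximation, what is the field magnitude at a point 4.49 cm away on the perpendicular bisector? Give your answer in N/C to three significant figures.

E ≈ 46.8 N/C

Dipole fields scale as 1/r³ in the far field.
The axial field is twice the equatorial field at the same r, so the geometry factor is 1/2.
E₂ = E₁ · (1/2) · (r₁/r₂)³ = 11.7 · 0.5 · (8.98/4.49)³.
(r₁/r₂)³ = (2)³ = 8.
E₂ ≈ 46.80 N/C.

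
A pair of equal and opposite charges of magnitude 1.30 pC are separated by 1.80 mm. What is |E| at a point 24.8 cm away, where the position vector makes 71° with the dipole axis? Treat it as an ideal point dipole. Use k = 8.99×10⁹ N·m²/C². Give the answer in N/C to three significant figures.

Dipole moment p = qd = (1.30×10⁻¹² C)(0.00180 m) = 2.34×10⁻¹⁵ C·m.
At angle θ the dipole field magnitude is E = (kp/r³)·√(1 + 3cos²θ).
kp/r³ = (8.99×10⁹)(2.34×10⁻¹⁵) / (0.248)³ = 0.001379 N/C.
√(1 + 3cos²71°) = √(1 + 3·0.1060) = √1.3180 ≈ 1.1480.
E ≈ 0.001379 × 1.148 = 0.001583 N/C.

E ≈ 0.00158 N/C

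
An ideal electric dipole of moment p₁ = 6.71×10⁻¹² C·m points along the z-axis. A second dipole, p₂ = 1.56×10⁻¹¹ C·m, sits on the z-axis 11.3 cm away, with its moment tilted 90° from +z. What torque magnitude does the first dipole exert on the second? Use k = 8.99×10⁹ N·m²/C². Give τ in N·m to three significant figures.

τ ≈ 1.30×10⁻⁹ N·m

The second dipole sits on the axis of the first, so the field there is axial: E₁ = 2kp₁/r³ along +z.
E₁ = 2(8.99×10⁹)(6.71×10⁻¹²)/(0.113)³ = 83.61 N/C.
Torque on the second dipole: τ = p₂ E₁ sinθ.
τ = (1.56×10⁻¹¹)(83.61)·sin90° = 1.304×10⁻⁹ N·m.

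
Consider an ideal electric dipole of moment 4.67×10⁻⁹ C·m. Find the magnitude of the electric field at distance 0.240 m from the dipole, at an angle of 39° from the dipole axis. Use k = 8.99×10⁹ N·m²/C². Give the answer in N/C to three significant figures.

At angle θ the dipole field magnitude is E = (kp/r³)·√(1 + 3cos²θ).
kp/r³ = (8.99×10⁹)(4.67×10⁻⁹) / (0.240)³ = 3037 N/C.
√(1 + 3cos²39°) = √(1 + 3·0.6040) = √2.8119 ≈ 1.6769.
E ≈ 3037 × 1.677 = 5093 N/C.

E ≈ 5090 N/C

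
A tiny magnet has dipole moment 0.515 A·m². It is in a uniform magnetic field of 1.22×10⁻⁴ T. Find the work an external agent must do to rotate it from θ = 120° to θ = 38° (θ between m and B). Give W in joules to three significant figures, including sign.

W ≈ -8.09×10⁻⁵ J

W_ext = ΔU = −mB cosθ₂ + mB cosθ₁ = mB(cosθ₁ − cosθ₂).
W = (0.515)(1.22×10⁻⁴)·(cos120° − cos38°) = (6.283×10⁻⁵)·(-1.2880) = -8.093×10⁻⁵ J.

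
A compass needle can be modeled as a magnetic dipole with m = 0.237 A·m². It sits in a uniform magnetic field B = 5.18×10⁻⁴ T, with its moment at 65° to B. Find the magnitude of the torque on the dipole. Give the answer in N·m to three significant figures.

Torque on a magnetic dipole: τ = mB sinθ.
τ = (0.237)(5.18×10⁻⁴)·sin65° = 1.113×10⁻⁴ N·m.

τ ≈ 1.11×10⁻⁴ N·m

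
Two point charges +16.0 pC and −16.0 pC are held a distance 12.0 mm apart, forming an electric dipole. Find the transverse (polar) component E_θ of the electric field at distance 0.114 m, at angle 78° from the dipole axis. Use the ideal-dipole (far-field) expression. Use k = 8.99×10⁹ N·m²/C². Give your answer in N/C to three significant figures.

Dipole moment p = qd = (1.60×10⁻¹¹ C)(0.0120 m) = 1.92×10⁻¹³ C·m.
For a dipole, E_θ = (kp sinθ)/r³.
kp/r³ = (8.99×10⁹)(1.92×10⁻¹³)/(0.114)³ = 1.165 N/C.
E_θ = 1.165·sin78° = 1.140 N/C.

E_θ ≈ 1.14 N/C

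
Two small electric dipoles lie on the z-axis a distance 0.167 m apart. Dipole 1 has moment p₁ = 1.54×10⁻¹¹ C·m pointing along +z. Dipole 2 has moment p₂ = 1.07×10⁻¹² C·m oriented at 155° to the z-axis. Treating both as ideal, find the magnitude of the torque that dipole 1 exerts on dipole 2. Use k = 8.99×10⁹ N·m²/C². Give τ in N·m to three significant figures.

τ ≈ 2.69×10⁻¹¹ N·m

The second dipole sits on the axis of the first, so the field there is axial: E₁ = 2kp₁/r³ along +z.
E₁ = 2(8.99×10⁹)(1.54×10⁻¹¹)/(0.167)³ = 59.45 N/C.
Torque on the second dipole: τ = p₂ E₁ sinθ.
τ = (1.07×10⁻¹²)(59.45)·sin155° = 2.688×10⁻¹¹ N·m.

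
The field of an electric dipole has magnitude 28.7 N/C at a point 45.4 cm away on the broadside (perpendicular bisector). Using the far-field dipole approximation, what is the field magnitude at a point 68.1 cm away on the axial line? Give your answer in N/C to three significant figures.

E ≈ 17.0 N/C

Dipole fields scale as 1/r³ in the far field.
The axial field is twice the equatorial field at the same r, so the geometry factor is 2/1.
E₂ = E₁ · (2/1) · (r₁/r₂)³ = 28.7 · 2 · (45.4/68.1)³.
(r₁/r₂)³ = (0.6667)³ = 0.2963.
E₂ ≈ 17.01 N/C.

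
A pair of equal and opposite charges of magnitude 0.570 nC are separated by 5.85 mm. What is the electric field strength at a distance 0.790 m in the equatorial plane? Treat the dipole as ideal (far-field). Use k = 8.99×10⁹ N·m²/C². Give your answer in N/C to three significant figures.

Dipole moment p = qd = (5.70×10⁻¹⁰ C)(0.00585 m) = 3.335×10⁻¹² C·m.
On the perpendicular bisector E = kp/r³ (half the axial value at the same distance).
E = (8.99×10⁹)(3.335×10⁻¹²) / (0.790)³ = 0.06081 N/C.

E ≈ 0.0608 N/C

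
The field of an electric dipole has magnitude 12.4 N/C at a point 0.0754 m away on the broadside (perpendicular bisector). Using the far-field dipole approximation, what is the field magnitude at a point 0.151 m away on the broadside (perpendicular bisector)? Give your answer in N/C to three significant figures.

Dipole fields scale as 1/r³ in the far field; the geometry is the same at both points.
E₂ = E₁ · (r₁/r₂)³ = 12.4 · (0.0754/0.151)³.
(r₁/r₂)³ = (0.4993)³ = 0.1245.
E₂ ≈ 1.544 N/C.

E ≈ 1.54 N/C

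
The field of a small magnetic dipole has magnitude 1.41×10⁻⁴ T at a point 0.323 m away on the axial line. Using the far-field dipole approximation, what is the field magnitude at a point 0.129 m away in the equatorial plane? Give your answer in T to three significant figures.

Dipole fields scale as 1/r³ in the far field.
The axial field is twice the equatorial field at the same r, so the geometry factor is 1/2.
B₂ = B₁ · (1/2) · (r₁/r₂)³ = 1.41×10⁻⁴ · 0.5 · (0.323/0.129)³.
(r₁/r₂)³ = (2.504)³ = 15.7.
B₂ ≈ 0.001107 T.

B ≈ 0.00111 T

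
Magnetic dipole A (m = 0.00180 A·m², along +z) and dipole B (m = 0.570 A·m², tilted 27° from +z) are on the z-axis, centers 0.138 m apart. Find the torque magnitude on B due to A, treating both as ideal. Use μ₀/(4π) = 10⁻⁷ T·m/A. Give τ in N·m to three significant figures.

Dipole B is on the axis of dipole A, so B₁ there is axial: B₁ = (μ₀/4π)·2m₁/r³ along +z.
B₁ = 2(10⁻⁷)(0.00180)/(0.138)³ = 1.370×10⁻⁷ T.
τ = m₂ B₁ sinθ.
τ = (0.570)(1.370×10⁻⁷)·sin27° = 3.545×10⁻⁸ N·m.

τ ≈ 3.54×10⁻⁸ N·m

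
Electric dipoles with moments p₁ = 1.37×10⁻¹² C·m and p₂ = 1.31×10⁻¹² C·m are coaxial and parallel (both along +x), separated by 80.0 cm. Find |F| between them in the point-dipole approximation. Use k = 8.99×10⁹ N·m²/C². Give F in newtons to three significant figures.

F ≈ 2.36×10⁻¹³ N

On-axis field of dipole 1 at distance r: E = 2kp₁/r³. Force on dipole 2 is F = p₂·dE/dr (gradient along axis).
dE/dr = −6kp₁/r⁴, so |F| = 6kp₁p₂/r⁴ (attractive for aligned moments).
F = 6(8.99×10⁹)(1.37×10⁻¹²)(1.31×10⁻¹²)/(0.800)⁴ = 2.363×10⁻¹³ N.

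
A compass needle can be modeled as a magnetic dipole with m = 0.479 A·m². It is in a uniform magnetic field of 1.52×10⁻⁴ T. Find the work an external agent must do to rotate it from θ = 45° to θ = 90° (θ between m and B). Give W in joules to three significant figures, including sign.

W_ext = ΔU = −mB cosθ₂ + mB cosθ₁ = mB(cosθ₁ − cosθ₂).
W = (0.479)(1.52×10⁻⁴)·(cos45° − cos90°) = (7.281×10⁻⁵)·(+0.7071) = 5.148×10⁻⁵ J.

W ≈ 5.15×10⁻⁵ J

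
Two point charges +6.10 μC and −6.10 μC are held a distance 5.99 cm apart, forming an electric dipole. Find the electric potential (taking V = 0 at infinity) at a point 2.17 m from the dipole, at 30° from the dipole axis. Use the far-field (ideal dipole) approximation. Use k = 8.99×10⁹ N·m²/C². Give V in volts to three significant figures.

V ≈ 604 V

Dipole moment p = qd = (6.10×10⁻⁶ C)(0.0599 m) = 3.654×10⁻⁷ C·m.
The dipole potential is V = kp cosθ / r².
V = (8.99×10⁹)(3.654×10⁻⁷)·cos30° / (2.17)² = 604.1 V.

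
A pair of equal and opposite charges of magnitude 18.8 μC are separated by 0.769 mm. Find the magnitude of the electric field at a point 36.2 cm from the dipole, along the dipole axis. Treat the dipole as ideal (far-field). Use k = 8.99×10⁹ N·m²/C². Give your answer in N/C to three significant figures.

E ≈ 5480 N/C

Dipole moment p = qd = (1.88×10⁻⁵ C)(7.69×10⁻⁴ m) = 1.446×10⁻⁸ C·m.
On the dipole axis E = 2kp/r³.
E = 2·(8.99×10⁹)(1.446×10⁻⁸) / (0.362)³ = 5481 N/C.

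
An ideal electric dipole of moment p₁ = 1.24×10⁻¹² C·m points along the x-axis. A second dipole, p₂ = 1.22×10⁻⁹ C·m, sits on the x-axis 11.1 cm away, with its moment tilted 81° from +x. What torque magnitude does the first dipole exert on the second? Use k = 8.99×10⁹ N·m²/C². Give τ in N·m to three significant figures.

τ ≈ 1.96×10⁻⁸ N·m

The second dipole sits on the axis of the first, so the field there is axial: E₁ = 2kp₁/r³ along +x.
E₁ = 2(8.99×10⁹)(1.24×10⁻¹²)/(0.111)³ = 16.30 N/C.
Torque on the second dipole: τ = p₂ E₁ sinθ.
τ = (1.22×10⁻⁹)(16.30)·sin81° = 1.964×10⁻⁸ N·m.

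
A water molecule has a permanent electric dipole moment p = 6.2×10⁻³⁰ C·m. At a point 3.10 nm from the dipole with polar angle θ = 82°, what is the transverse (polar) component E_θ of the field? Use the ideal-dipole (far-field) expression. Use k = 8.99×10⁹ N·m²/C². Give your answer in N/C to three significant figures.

For a dipole, E_θ = (kp sinθ)/r³.
kp/r³ = (8.99×10⁹)(6.20×10⁻³⁰)/(3.10×10⁻⁹)³ = 1.871×10⁶ N/C.
E_θ = 1.871×10⁶·sin82° = 1.853×10⁶ N/C.

E_θ ≈ 1.85×10⁶ N/C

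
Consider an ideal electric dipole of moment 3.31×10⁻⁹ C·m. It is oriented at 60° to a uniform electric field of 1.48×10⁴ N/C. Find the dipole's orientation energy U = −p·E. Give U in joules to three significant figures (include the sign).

U = −p·E = −pE cosθ.
U = −(3.31×10⁻⁹)(1.48×10⁴)·cos60° = -2.449×10⁻⁵ J.

U ≈ -2.45×10⁻⁵ J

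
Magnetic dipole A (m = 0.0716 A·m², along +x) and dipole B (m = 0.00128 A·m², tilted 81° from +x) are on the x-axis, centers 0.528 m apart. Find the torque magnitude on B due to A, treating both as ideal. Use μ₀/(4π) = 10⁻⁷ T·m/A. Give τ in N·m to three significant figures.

Dipole B is on the axis of dipole A, so B₁ there is axial: B₁ = (μ₀/4π)·2m₁/r³ along +x.
B₁ = 2(10⁻⁷)(0.0716)/(0.528)³ = 9.728×10⁻⁸ T.
τ = m₂ B₁ sinθ.
τ = (0.00128)(9.728×10⁻⁸)·sin81° = 1.230×10⁻¹⁰ N·m.

τ ≈ 1.23×10⁻¹⁰ N·m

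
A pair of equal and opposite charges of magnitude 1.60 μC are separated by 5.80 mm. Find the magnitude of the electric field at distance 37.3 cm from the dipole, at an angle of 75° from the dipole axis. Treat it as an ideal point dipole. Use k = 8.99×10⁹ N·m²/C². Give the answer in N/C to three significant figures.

Dipole moment p = qd = (1.60×10⁻⁶ C)(0.00580 m) = 9.28×10⁻⁹ C·m.
At angle θ the dipole field magnitude is E = (kp/r³)·√(1 + 3cos²θ).
kp/r³ = (8.99×10⁹)(9.28×10⁻⁹) / (0.373)³ = 1608 N/C.
√(1 + 3cos²75°) = √(1 + 3·0.0670) = √1.2010 ≈ 1.0959.
E ≈ 1608 × 1.096 = 1762 N/C.

E ≈ 1760 N/C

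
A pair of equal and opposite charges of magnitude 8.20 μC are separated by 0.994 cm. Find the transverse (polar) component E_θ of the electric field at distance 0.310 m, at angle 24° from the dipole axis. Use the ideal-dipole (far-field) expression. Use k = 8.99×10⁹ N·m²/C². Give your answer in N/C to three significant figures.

E_θ ≈ 1.00×10⁴ N/C

Dipole moment p = qd = (8.20×10⁻⁶ C)(0.00994 m) = 8.151×10⁻⁸ C·m.
For a dipole, E_θ = (kp sinθ)/r³.
kp/r³ = (8.99×10⁹)(8.151×10⁻⁸)/(0.310)³ = 2.460×10⁴ N/C.
E_θ = 2.460×10⁴·sin24° = 1.000×10⁴ N/C.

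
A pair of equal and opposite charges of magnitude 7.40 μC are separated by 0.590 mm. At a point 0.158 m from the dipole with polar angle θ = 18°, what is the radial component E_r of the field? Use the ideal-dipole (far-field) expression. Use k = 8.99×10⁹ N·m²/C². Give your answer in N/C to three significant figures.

E_r ≈ 1.89×10⁴ N/C

Dipole moment p = qd = (7.40×10⁻⁶ C)(5.90×10⁻⁴ m) = 4.366×10⁻⁹ C·m.
For a dipole, E_r = (2kp cosθ)/r³.
kp/r³ = (8.99×10⁹)(4.366×10⁻⁹)/(0.158)³ = 9951 N/C.
E_r = 2·9951·cos18° = 1.893×10⁴ N/C.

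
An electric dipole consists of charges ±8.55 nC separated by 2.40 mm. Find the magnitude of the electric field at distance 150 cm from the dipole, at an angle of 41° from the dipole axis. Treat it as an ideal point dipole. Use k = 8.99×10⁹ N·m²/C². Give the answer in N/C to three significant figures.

Dipole moment p = qd = (8.55×10⁻⁹ C)(0.00240 m) = 2.052×10⁻¹¹ C·m.
At angle θ the dipole field magnitude is E = (kp/r³)·√(1 + 3cos²θ).
kp/r³ = (8.99×10⁹)(2.052×10⁻¹¹) / (1.50)³ = 0.05466 N/C.
√(1 + 3cos²41°) = √(1 + 3·0.5696) = √2.7088 ≈ 1.6458.
E ≈ 0.05466 × 1.646 = 0.08996 N/C.

E ≈ 0.0900 N/C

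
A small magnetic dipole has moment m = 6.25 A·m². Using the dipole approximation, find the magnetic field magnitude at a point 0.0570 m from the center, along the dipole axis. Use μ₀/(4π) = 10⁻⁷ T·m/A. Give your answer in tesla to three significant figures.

On axis B = (μ₀/4π)·2m/r³.
B = 2·(10⁻⁷)·(6.25) / (0.0570)³ = 0.006750 T.

B ≈ 0.00675 T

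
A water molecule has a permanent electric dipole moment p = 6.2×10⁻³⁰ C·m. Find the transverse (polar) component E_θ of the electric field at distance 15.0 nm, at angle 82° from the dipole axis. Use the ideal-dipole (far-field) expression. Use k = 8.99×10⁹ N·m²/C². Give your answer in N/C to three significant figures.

E_θ ≈ 1.64×10⁴ N/C

For a dipole, E_θ = (kp sinθ)/r³.
kp/r³ = (8.99×10⁹)(6.20×10⁻³⁰)/(1.50×10⁻⁸)³ = 1.651×10⁴ N/C.
E_θ = 1.651×10⁴·sin82° = 1.635×10⁴ N/C.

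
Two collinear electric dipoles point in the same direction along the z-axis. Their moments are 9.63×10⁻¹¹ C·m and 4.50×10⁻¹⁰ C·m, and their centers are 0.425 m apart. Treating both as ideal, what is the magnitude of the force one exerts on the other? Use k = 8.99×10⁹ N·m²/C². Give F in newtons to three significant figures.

F ≈ 7.16×10⁻⁸ N

On-axis field of dipole 1 at distance r: E = 2kp₁/r³. Force on dipole 2 is F = p₂·dE/dr (gradient along axis).
dE/dr = −6kp₁/r⁴, so |F| = 6kp₁p₂/r⁴ (attractive for aligned moments).
F = 6(8.99×10⁹)(9.63×10⁻¹¹)(4.50×10⁻¹⁰)/(0.425)⁴ = 7.165×10⁻⁸ N.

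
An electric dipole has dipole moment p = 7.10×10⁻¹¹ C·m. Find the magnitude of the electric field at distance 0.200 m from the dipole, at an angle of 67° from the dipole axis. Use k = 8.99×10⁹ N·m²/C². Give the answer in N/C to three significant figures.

E ≈ 96.3 N/C

At angle θ the dipole field magnitude is E = (kp/r³)·√(1 + 3cos²θ).
kp/r³ = (8.99×10⁹)(7.10×10⁻¹¹) / (0.200)³ = 79.79 N/C.
√(1 + 3cos²67°) = √(1 + 3·0.1527) = √1.4580 ≈ 1.2075.
E ≈ 79.79 × 1.207 = 96.34 N/C.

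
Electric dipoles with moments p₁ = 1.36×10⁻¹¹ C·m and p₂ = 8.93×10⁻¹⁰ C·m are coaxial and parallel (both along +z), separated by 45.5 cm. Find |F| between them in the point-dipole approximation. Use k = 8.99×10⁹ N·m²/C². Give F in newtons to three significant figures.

F ≈ 1.53×10⁻⁸ N

On-axis field of dipole 1 at distance r: E = 2kp₁/r³. Force on dipole 2 is F = p₂·dE/dr (gradient along axis).
dE/dr = −6kp₁/r⁴, so |F| = 6kp₁p₂/r⁴ (attractive for aligned moments).
F = 6(8.99×10⁹)(1.36×10⁻¹¹)(8.93×10⁻¹⁰)/(0.455)⁴ = 1.528×10⁻⁸ N.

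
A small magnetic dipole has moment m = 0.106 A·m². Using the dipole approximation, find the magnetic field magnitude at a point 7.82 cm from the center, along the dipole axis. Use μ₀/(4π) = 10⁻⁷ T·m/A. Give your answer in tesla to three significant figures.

On axis B = (μ₀/4π)·2m/r³.
B = 2·(10⁻⁷)·(0.106) / (0.0782)³ = 4.433×10⁻⁵ T.

B ≈ 4.43×10⁻⁵ T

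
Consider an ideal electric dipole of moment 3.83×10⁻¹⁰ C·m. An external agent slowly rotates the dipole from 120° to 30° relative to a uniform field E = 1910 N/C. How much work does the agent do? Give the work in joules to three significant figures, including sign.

W_ext = ΔU = U(θ₂) − U(θ₁) = −pE cosθ₂ − (−pE cosθ₁) = pE(cosθ₁ − cosθ₂).
W = (3.83×10⁻¹⁰)(1910)·(cos120° − cos30°) = (7.315×10⁻⁷)·(-1.3660) = -9.993×10⁻⁷ J.

W ≈ -9.99×10⁻⁷ J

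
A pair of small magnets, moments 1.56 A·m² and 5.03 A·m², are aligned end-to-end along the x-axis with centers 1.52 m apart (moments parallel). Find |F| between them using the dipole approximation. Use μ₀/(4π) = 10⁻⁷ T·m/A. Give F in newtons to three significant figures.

On-axis B of dipole 1: B = (μ₀/4π)·2m₁/r³. Force on dipole 2: F = m₂·dB/dr.
dB/dr = −(μ₀/4π)·6m₁/r⁴, so |F| = (μ₀/4π)·6m₁m₂/r⁴.
F = 6(10⁻⁷)(1.56)(5.03)/(1.52)⁴ = 8.820×10⁻⁷ N.

F ≈ 8.82×10⁻⁷ N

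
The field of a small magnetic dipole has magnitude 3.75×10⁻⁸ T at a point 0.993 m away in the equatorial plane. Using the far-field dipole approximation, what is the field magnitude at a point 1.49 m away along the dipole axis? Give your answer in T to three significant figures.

Dipole fields scale as 1/r³ in the far field.
The axial field is twice the equatorial field at the same r, so the geometry factor is 2/1.
B₂ = B₁ · (2/1) · (r₁/r₂)³ = 3.75×10⁻⁸ · 2 · (0.993/1.49)³.
(r₁/r₂)³ = (0.6664)³ = 0.296.
B₂ ≈ 2.220×10⁻⁸ T.

B ≈ 2.22×10⁻⁸ T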